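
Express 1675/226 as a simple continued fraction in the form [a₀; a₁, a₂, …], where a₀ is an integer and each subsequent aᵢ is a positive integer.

[7; 2, 2, 3, 13]

Repeatedly divide and take the remainder:
1675 ÷ 226 → quotient 7, remainder 93
226 ÷ 93 → quotient 2, remainder 40
93 ÷ 40 → quotient 2, remainder 13
40 ÷ 13 → quotient 3, remainder 1
13 ÷ 1 → quotient 13, remainder 0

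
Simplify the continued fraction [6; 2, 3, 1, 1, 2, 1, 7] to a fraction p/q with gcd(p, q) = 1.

a_0 = 6: 6/1
a_1 = 2: 13/2
a_2 = 3: 45/7
a_3 = 1: 58/9
a_4 = 1: 103/16
a_5 = 2: 264/41
a_6 = 1: 367/57
a_7 = 7: 2833/440

2833/440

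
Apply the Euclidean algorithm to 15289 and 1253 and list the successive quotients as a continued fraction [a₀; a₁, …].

15289 ÷ 1253 → quotient 12, remainder 253
1253 ÷ 253 → quotient 4, remainder 241
253 ÷ 241 → quotient 1, remainder 12
241 ÷ 12 → quotient 20, remainder 1
12 ÷ 1 → quotient 12, remainder 0

[12; 4, 1, 20, 12]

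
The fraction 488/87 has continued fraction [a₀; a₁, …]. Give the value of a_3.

Repeatedly divide and take the remainder:
488 ÷ 87 → quotient 5, remainder 53
87 ÷ 53 → quotient 1, remainder 34
53 ÷ 34 → quotient 1, remainder 19
34 ÷ 19 → quotient 1, remainder 15

1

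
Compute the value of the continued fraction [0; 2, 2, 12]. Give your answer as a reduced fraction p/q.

a_0 = 0: 0/1
a_1 = 2: 1/2
a_2 = 2: 2/5
a_3 = 12: 25/62

25/62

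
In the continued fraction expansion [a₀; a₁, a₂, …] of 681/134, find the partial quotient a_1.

12

681 = 5·134 + 11, so a_0 = 5
134 = 12·11 + 2, so a_1 = 12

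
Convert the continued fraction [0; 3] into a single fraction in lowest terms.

1/3

a_0 = 0: 0/1
a_1 = 3: 1/3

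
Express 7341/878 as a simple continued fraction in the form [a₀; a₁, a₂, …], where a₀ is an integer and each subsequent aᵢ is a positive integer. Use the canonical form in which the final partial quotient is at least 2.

[8; 2, 1, 3, 2, 1, 11, 2]

7341 = 8·878 + 317, so a_0 = 8
878 = 2·317 + 244, so a_1 = 2
317 = 1·244 + 73, so a_2 = 1
244 = 3·73 + 25, so a_3 = 3
73 = 2·25 + 23, so a_4 = 2
25 = 1·23 + 2, so a_5 = 1
23 = 11·2 + 1, so a_6 = 11
2 = 2·1 + 0, so a_7 = 2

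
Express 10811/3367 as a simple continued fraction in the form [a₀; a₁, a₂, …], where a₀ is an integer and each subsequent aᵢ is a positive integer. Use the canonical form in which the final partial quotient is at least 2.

[3; 4, 1, 2, 1, 7, 3, 7]

Repeatedly divide and take the remainder:
10811 ÷ 3367 → quotient 3, remainder 710
3367 ÷ 710 → quotient 4, remainder 527
710 ÷ 527 → quotient 1, remainder 183
527 ÷ 183 → quotient 2, remainder 161
183 ÷ 161 → quotient 1, remainder 22
161 ÷ 22 → quotient 7, remainder 7
22 ÷ 7 → quotient 3, remainder 1
7 ÷ 1 → quotient 7, remainder 0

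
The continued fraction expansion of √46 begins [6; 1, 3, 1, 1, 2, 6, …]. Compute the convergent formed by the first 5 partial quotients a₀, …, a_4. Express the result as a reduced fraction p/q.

61/9

Starting at the tail and folding back:
Start with 1.
1 + 1/(1/1) = 1 + 1/1 = 2/1
3 + 1/(2/1) = 3 + 1/2 = 7/2
1 + 1/(7/2) = 1 + 2/7 = 9/7
6 + 1/(9/7) = 6 + 7/9 = 61/9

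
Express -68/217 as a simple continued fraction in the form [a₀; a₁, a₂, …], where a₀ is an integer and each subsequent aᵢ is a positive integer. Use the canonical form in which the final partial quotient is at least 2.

[-1; 1, 2, 5, 4, 3]

-68 ÷ 217 → quotient -1, remainder 149
217 ÷ 149 → quotient 1, remainder 68
149 ÷ 68 → quotient 2, remainder 13
68 ÷ 13 → quotient 5, remainder 3
13 ÷ 3 → quotient 4, remainder 1
3 ÷ 1 → quotient 3, remainder 0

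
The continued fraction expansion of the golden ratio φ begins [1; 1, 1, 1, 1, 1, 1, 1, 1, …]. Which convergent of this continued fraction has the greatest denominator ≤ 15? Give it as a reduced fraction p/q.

21/13

List convergents until the denominator exceeds the bound:
a_0 = 1: 1/1  (≤ bound)
a_1 = 1: 2/1  (≤ bound)
a_2 = 1: 3/2  (≤ bound)
a_3 = 1: 5/3  (≤ bound)
a_4 = 1: 8/5  (≤ bound)
a_5 = 1: 13/8  (≤ bound)
a_6 = 1: 21/13  (≤ bound)
a_7 = 1: 34/21  (> 15, stop)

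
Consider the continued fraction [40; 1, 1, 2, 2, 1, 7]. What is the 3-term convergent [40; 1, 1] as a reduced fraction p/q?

81/2

Start with 1.
1 + 1/(1/1) = 1 + 1/1 = 2/1
40 + 1/(2/1) = 40 + 1/2 = 81/2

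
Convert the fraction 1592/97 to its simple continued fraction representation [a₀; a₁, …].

Run the Euclidean algorithm, recording each quotient:
1592 = 16·97 + 40, so a_0 = 16
97 = 2·40 + 17, so a_1 = 2
40 = 2·17 + 6, so a_2 = 2
17 = 2·6 + 5, so a_3 = 2
6 = 1·5 + 1, so a_4 = 1
5 = 5·1 + 0, so a_5 = 5

[16; 2, 2, 2, 1, 5]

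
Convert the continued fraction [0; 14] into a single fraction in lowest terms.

a_0 = 0: 0/1
a_1 = 14: 1/14

1/14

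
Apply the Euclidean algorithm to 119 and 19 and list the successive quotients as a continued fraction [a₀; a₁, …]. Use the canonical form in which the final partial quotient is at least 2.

[6; 3, 1, 4]

119 ÷ 19 → quotient 6, remainder 5
19 ÷ 5 → quotient 3, remainder 4
5 ÷ 4 → quotient 1, remainder 1
4 ÷ 1 → quotient 4, remainder 0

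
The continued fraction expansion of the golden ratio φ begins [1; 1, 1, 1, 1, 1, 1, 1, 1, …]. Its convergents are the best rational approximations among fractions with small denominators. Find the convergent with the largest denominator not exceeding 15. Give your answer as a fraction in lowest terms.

21/13

a_0 = 1: 1/1  (≤ bound)
a_1 = 1: 2/1  (≤ bound)
a_2 = 1: 3/2  (≤ bound)
a_3 = 1: 5/3  (≤ bound)
a_4 = 1: 8/5  (≤ bound)
a_5 = 1: 13/8  (≤ bound)
a_6 = 1: 21/13  (≤ bound)
a_7 = 1: 34/21  (> 15, stop)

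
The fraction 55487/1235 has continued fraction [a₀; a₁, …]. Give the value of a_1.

1

⌊55487/1235⌋ = 44, remainder 1147
⌊1235/1147⌋ = 1, remainder 88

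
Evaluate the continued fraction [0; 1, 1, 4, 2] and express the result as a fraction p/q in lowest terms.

11/20

Compute successive convergents:
a_0 = 0: 0/1
a_1 = 1: 1/1
a_2 = 1: 1/2
a_3 = 4: 5/9
a_4 = 2: 11/20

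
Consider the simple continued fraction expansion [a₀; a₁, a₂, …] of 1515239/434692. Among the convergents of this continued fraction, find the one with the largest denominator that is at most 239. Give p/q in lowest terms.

122/35

a_0 = 3: 3/1  (≤ bound)
a_1 = 2: 7/2  (≤ bound)
a_2 = 17: 122/35  (≤ bound)
a_3 = 13: 1593/457  (> 239, stop)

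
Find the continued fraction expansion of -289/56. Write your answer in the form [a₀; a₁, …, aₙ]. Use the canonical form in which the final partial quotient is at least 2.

[-6; 1, 5, 4, 2]

Run the Euclidean algorithm, recording each quotient:
-289 ÷ 56 → quotient -6, remainder 47
56 ÷ 47 → quotient 1, remainder 9
47 ÷ 9 → quotient 5, remainder 2
9 ÷ 2 → quotient 4, remainder 1
2 ÷ 1 → quotient 2, remainder 0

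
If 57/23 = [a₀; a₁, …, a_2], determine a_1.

Repeatedly divide and take the remainder:
⌊57/23⌋ = 2, remainder 11
⌊23/11⌋ = 2, remainder 1

2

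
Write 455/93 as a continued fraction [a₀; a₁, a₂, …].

[4; 1, 8, 3, 3]

455 ÷ 93 → quotient 4, remainder 83
93 ÷ 83 → quotient 1, remainder 10
83 ÷ 10 → quotient 8, remainder 3
10 ÷ 3 → quotient 3, remainder 1
3 ÷ 1 → quotient 3, remainder 0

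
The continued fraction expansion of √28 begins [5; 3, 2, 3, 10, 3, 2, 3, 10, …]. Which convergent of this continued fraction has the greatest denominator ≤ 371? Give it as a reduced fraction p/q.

a_0 = 5: 5/1  (≤ bound)
a_1 = 3: 16/3  (≤ bound)
a_2 = 2: 37/7  (≤ bound)
a_3 = 3: 127/24  (≤ bound)
a_4 = 10: 1307/247  (≤ bound)
a_5 = 3: 4048/765  (> 371, stop)

1307/247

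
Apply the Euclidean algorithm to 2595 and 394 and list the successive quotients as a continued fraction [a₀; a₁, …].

2595 = 6·394 + 231, so a_0 = 6
394 = 1·231 + 163, so a_1 = 1
231 = 1·163 + 68, so a_2 = 1
163 = 2·68 + 27, so a_3 = 2
68 = 2·27 + 14, so a_4 = 2
27 = 1·14 + 13, so a_5 = 1
14 = 1·13 + 1, so a_6 = 1
13 = 13·1 + 0, so a_7 = 13

[6; 1, 1, 2, 2, 1, 1, 13]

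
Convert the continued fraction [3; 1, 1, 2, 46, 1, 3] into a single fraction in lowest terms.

Compute successive convergents:
a_0 = 3: 3/1
a_1 = 1: 4/1
a_2 = 1: 7/2
a_3 = 2: 18/5
a_4 = 46: 835/232
a_5 = 1: 853/237
a_6 = 3: 3394/943

3394/943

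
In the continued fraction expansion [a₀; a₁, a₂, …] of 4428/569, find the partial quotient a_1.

1

4428 ÷ 569 → quotient 7, remainder 445
569 ÷ 445 → quotient 1, remainder 124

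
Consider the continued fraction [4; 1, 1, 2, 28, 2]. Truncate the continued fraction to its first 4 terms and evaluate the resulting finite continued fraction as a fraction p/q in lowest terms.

23/5

Use the convergent recurrence hₖ = aₖ·hₖ₋₁ + hₖ₋₂ (and likewise for the denominators kₖ):
a_0 = 4: 4/1
a_1 = 1: 5/1
a_2 = 1: 9/2
a_3 = 2: 23/5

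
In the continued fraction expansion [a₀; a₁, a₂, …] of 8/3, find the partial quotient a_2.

Run the Euclidean algorithm, recording each quotient:
8 ÷ 3 → quotient 2, remainder 2
3 ÷ 2 → quotient 1, remainder 1
2 ÷ 1 → quotient 2, remainder 0

2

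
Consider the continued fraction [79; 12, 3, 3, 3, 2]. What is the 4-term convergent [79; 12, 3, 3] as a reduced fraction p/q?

Use the convergent recurrence hₖ = aₖ·hₖ₋₁ + hₖ₋₂ (and likewise for the denominators kₖ):
a_0 = 79: 79/1
a_1 = 12: 949/12
a_2 = 3: 2926/37
a_3 = 3: 9727/123

9727/123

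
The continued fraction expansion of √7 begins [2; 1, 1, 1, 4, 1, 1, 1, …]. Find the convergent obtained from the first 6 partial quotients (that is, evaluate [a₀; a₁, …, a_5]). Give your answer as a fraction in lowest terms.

Work from the innermost term outward:
Start with 1.
4 + 1/(1/1) = 4 + 1/1 = 5/1
1 + 1/(5/1) = 1 + 1/5 = 6/5
1 + 1/(6/5) = 1 + 5/6 = 11/6
1 + 1/(11/6) = 1 + 6/11 = 17/11
2 + 1/(17/11) = 2 + 11/17 = 45/17

45/17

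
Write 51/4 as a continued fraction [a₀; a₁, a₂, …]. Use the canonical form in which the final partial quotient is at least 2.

[12; 1, 3]

Run the Euclidean algorithm, recording each quotient:
51 = 12·4 + 3, so a_0 = 12
4 = 1·3 + 1, so a_1 = 1
3 = 3·1 + 0, so a_2 = 3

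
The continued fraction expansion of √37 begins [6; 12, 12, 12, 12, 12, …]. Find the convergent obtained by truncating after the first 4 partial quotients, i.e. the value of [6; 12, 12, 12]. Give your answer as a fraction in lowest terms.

Start with 12.
12 + 1/(12/1) = 12 + 1/12 = 145/12
12 + 1/(145/12) = 12 + 12/145 = 1752/145
6 + 1/(1752/145) = 6 + 145/1752 = 10657/1752

10657/1752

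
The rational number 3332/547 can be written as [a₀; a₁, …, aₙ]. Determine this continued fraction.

Repeatedly divide and take the remainder:
⌊3332/547⌋ = 6, remainder 50
⌊547/50⌋ = 10, remainder 47
⌊50/47⌋ = 1, remainder 3
⌊47/3⌋ = 15, remainder 2
⌊3/2⌋ = 1, remainder 1
⌊2/1⌋ = 2, remainder 0

[6; 10, 1, 15, 1, 2]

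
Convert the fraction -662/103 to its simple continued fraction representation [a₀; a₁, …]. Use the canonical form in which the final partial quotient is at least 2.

Run the Euclidean algorithm, recording each quotient:
-662 ÷ 103 → quotient -7, remainder 59
103 ÷ 59 → quotient 1, remainder 44
59 ÷ 44 → quotient 1, remainder 15
44 ÷ 15 → quotient 2, remainder 14
15 ÷ 14 → quotient 1, remainder 1
14 ÷ 1 → quotient 14, remainder 0

[-7; 1, 1, 2, 1, 14]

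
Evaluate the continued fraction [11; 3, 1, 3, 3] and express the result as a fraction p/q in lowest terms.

552/49

a_0 = 11: 11/1
a_1 = 3: 34/3
a_2 = 1: 45/4
a_3 = 3: 169/15
a_4 = 3: 552/49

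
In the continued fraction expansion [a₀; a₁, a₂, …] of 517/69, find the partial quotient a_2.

34

Run the Euclidean algorithm, recording each quotient:
517 ÷ 69 → quotient 7, remainder 34
69 ÷ 34 → quotient 2, remainder 1
34 ÷ 1 → quotient 34, remainder 0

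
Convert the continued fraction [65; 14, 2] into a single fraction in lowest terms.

1887/29

Starting at the tail and folding back:
Start with 2.
14 + 1/(2/1) = 14 + 1/2 = 29/2
65 + 1/(29/2) = 65 + 2/29 = 1887/29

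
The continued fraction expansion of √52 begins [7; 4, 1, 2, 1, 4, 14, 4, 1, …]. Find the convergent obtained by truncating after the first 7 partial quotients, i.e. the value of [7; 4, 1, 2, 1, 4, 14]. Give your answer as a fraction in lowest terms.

a_0 = 7: 7/1
a_1 = 4: 29/4
a_2 = 1: 36/5
a_3 = 2: 101/14
a_4 = 1: 137/19
a_5 = 4: 649/90
a_6 = 14: 9223/1279

9223/1279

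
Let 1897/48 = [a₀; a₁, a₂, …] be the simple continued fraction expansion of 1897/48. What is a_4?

2

Run the Euclidean algorithm, recording each quotient:
⌊1897/48⌋ = 39, remainder 25
⌊48/25⌋ = 1, remainder 23
⌊25/23⌋ = 1, remainder 2
⌊23/2⌋ = 11, remainder 1
⌊2/1⌋ = 2, remainder 0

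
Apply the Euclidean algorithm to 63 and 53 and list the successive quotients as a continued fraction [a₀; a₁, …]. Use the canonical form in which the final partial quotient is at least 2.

[1; 5, 3, 3]

Run the Euclidean algorithm, recording each quotient:
63 ÷ 53 → quotient 1, remainder 10
53 ÷ 10 → quotient 5, remainder 3
10 ÷ 3 → quotient 3, remainder 1
3 ÷ 1 → quotient 3, remainder 0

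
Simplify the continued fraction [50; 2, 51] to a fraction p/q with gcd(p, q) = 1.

Work from the innermost term outward:
Start with 51.
2 + 1/(51/1) = 2 + 1/51 = 103/51
50 + 1/(103/51) = 50 + 51/103 = 5201/103

5201/103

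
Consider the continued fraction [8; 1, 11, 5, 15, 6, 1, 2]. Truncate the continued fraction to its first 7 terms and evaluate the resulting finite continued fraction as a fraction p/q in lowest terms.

Collapse the nested fraction from the inside out:
Start with 1.
6 + 1/(1/1) = 6 + 1/1 = 7/1
15 + 1/(7/1) = 15 + 1/7 = 106/7
5 + 1/(106/7) = 5 + 7/106 = 537/106
11 + 1/(537/106) = 11 + 106/537 = 6013/537
1 + 1/(6013/537) = 1 + 537/6013 = 6550/6013
8 + 1/(6550/6013) = 8 + 6013/6550 = 58413/6550

58413/6550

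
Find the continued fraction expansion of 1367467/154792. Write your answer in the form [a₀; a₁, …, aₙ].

Apply division with remainder until the remainder is 0:
1367467 ÷ 154792 → quotient 8, remainder 129131
154792 ÷ 129131 → quotient 1, remainder 25661
129131 ÷ 25661 → quotient 5, remainder 826
25661 ÷ 826 → quotient 31, remainder 55
826 ÷ 55 → quotient 15, remainder 1
55 ÷ 1 → quotient 55, remainder 0

[8; 1, 5, 31, 15, 55]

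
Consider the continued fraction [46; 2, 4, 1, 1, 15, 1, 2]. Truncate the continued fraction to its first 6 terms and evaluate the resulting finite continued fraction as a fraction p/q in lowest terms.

14446/311

a_0 = 46: 46/1
a_1 = 2: 93/2
a_2 = 4: 418/9
a_3 = 1: 511/11
a_4 = 1: 929/20
a_5 = 15: 14446/311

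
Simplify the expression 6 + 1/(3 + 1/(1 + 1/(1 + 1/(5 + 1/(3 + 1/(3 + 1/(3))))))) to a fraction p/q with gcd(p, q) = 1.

Build up convergents one term at a time:
a_0 = 6: 6/1
a_1 = 3: 19/3
a_2 = 1: 25/4
a_3 = 1: 44/7
a_4 = 5: 245/39
a_5 = 3: 779/124
a_6 = 3: 2582/411
a_7 = 3: 8525/1357

8525/1357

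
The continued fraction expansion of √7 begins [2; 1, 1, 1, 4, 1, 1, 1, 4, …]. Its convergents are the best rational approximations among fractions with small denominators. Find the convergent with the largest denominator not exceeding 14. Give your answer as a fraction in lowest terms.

a_0 = 2: 2/1  (≤ bound)
a_1 = 1: 3/1  (≤ bound)
a_2 = 1: 5/2  (≤ bound)
a_3 = 1: 8/3  (≤ bound)
a_4 = 4: 37/14  (≤ bound)
a_5 = 1: 45/17  (> 14, stop)

37/14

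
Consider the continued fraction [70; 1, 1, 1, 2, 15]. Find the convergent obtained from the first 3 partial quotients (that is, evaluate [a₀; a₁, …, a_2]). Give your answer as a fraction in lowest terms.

141/2

Build up convergents one term at a time:
a_0 = 70: 70/1
a_1 = 1: 71/1
a_2 = 1: 141/2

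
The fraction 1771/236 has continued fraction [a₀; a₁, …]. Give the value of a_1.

1

Repeatedly divide and take the remainder:
⌊1771/236⌋ = 7, remainder 119
⌊236/119⌋ = 1, remainder 117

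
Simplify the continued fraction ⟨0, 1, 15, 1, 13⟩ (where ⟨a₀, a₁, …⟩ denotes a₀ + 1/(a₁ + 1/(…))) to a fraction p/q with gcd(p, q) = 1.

Start with 13.
1 + 1/(13/1) = 1 + 1/13 = 14/13
15 + 1/(14/13) = 15 + 13/14 = 223/14
1 + 1/(223/14) = 1 + 14/223 = 237/223
0 + 1/(237/223) = 0 + 223/237 = 223/237

223/237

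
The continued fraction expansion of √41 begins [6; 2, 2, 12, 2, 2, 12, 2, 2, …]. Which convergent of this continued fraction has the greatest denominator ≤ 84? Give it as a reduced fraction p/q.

a_0 = 6: 6/1  (≤ bound)
a_1 = 2: 13/2  (≤ bound)
a_2 = 2: 32/5  (≤ bound)
a_3 = 12: 397/62  (≤ bound)
a_4 = 2: 826/129  (> 84, stop)

397/62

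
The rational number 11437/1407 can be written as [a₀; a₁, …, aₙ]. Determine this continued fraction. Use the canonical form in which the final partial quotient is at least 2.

[8; 7, 1, 3, 2, 2, 2, 3]

11437 ÷ 1407 → quotient 8, remainder 181
1407 ÷ 181 → quotient 7, remainder 140
181 ÷ 140 → quotient 1, remainder 41
140 ÷ 41 → quotient 3, remainder 17
41 ÷ 17 → quotient 2, remainder 7
17 ÷ 7 → quotient 2, remainder 3
7 ÷ 3 → quotient 2, remainder 1
3 ÷ 1 → quotient 3, remainder 0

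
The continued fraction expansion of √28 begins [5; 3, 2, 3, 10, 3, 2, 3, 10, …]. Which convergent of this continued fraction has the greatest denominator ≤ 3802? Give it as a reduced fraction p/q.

9403/1777

List convergents until the denominator exceeds the bound:
a_0 = 5: 5/1  (≤ bound)
a_1 = 3: 16/3  (≤ bound)
a_2 = 2: 37/7  (≤ bound)
a_3 = 3: 127/24  (≤ bound)
a_4 = 10: 1307/247  (≤ bound)
a_5 = 3: 4048/765  (≤ bound)
a_6 = 2: 9403/1777  (≤ bound)
a_7 = 3: 32257/6096  (> 3802, stop)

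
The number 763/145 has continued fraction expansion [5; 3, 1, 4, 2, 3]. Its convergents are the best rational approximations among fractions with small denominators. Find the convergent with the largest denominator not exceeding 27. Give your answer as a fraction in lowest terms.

100/19

List convergents until the denominator exceeds the bound:
a_0 = 5: 5/1  (≤ bound)
a_1 = 3: 16/3  (≤ bound)
a_2 = 1: 21/4  (≤ bound)
a_3 = 4: 100/19  (≤ bound)
a_4 = 2: 221/42  (> 27, stop)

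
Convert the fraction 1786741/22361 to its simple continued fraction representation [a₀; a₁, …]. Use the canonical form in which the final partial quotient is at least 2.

1786741 = 79·22361 + 20222, so a_0 = 79
22361 = 1·20222 + 2139, so a_1 = 1
20222 = 9·2139 + 971, so a_2 = 9
2139 = 2·971 + 197, so a_3 = 2
971 = 4·197 + 183, so a_4 = 4
197 = 1·183 + 14, so a_5 = 1
183 = 13·14 + 1, so a_6 = 13
14 = 14·1 + 0, so a_7 = 14

[79; 1, 9, 2, 4, 1, 13, 14]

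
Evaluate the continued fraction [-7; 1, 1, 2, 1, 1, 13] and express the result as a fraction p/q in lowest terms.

-1046/163

Start with 13.
1 + 1/(13/1) = 1 + 1/13 = 14/13
1 + 1/(14/13) = 1 + 13/14 = 27/14
2 + 1/(27/14) = 2 + 14/27 = 68/27
1 + 1/(68/27) = 1 + 27/68 = 95/68
1 + 1/(95/68) = 1 + 68/95 = 163/95
-7 + 1/(163/95) = -7 + 95/163 = -1046/163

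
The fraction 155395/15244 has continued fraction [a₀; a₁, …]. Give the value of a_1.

⌊155395/15244⌋ = 10, remainder 2955
⌊15244/2955⌋ = 5, remainder 469

5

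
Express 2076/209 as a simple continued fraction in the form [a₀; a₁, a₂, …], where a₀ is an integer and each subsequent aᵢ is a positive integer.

2076 ÷ 209 → quotient 9, remainder 195
209 ÷ 195 → quotient 1, remainder 14
195 ÷ 14 → quotient 13, remainder 13
14 ÷ 13 → quotient 1, remainder 1
13 ÷ 1 → quotient 13, remainder 0

[9; 1, 13, 1, 13]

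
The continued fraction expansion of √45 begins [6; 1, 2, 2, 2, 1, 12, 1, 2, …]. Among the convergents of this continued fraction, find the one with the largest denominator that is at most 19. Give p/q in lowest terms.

114/17

a_0 = 6: 6/1  (≤ bound)
a_1 = 1: 7/1  (≤ bound)
a_2 = 2: 20/3  (≤ bound)
a_3 = 2: 47/7  (≤ bound)
a_4 = 2: 114/17  (≤ bound)
a_5 = 1: 161/24  (> 19, stop)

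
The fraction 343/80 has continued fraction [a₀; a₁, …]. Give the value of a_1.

3

⌊343/80⌋ = 4, remainder 23
⌊80/23⌋ = 3, remainder 11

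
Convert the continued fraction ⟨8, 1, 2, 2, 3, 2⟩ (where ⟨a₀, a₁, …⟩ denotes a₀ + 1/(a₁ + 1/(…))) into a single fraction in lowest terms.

Start with 2.
3 + 1/(2/1) = 3 + 1/2 = 7/2
2 + 1/(7/2) = 2 + 2/7 = 16/7
2 + 1/(16/7) = 2 + 7/16 = 39/16
1 + 1/(39/16) = 1 + 16/39 = 55/39
8 + 1/(55/39) = 8 + 39/55 = 479/55

479/55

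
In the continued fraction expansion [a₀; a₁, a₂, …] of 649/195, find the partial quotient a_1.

⌊649/195⌋ = 3, remainder 64
⌊195/64⌋ = 3, remainder 3

3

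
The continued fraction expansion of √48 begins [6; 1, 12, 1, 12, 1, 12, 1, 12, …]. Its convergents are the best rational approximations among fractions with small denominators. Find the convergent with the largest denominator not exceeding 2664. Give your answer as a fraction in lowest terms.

17466/2521

List convergents until the denominator exceeds the bound:
a_0 = 6: 6/1  (≤ bound)
a_1 = 1: 7/1  (≤ bound)
a_2 = 12: 90/13  (≤ bound)
a_3 = 1: 97/14  (≤ bound)
a_4 = 12: 1254/181  (≤ bound)
a_5 = 1: 1351/195  (≤ bound)
a_6 = 12: 17466/2521  (≤ bound)
a_7 = 1: 18817/2716  (> 2664, stop)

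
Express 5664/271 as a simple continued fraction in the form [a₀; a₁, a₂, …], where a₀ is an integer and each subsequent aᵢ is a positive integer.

[20; 1, 9, 27]

Apply division with remainder until the remainder is 0:
5664 ÷ 271 → quotient 20, remainder 244
271 ÷ 244 → quotient 1, remainder 27
244 ÷ 27 → quotient 9, remainder 1
27 ÷ 1 → quotient 27, remainder 0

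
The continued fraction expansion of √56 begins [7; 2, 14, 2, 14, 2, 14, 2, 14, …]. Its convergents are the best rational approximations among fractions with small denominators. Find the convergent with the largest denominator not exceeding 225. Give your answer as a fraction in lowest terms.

449/60

a_0 = 7: 7/1  (≤ bound)
a_1 = 2: 15/2  (≤ bound)
a_2 = 14: 217/29  (≤ bound)
a_3 = 2: 449/60  (≤ bound)
a_4 = 14: 6503/869  (> 225, stop)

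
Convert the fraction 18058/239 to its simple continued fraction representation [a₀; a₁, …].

[75; 1, 1, 3, 1, 12, 2]

18058 = 75·239 + 133, so a_0 = 75
239 = 1·133 + 106, so a_1 = 1
133 = 1·106 + 27, so a_2 = 1
106 = 3·27 + 25, so a_3 = 3
27 = 1·25 + 2, so a_4 = 1
25 = 12·2 + 1, so a_5 = 12
2 = 2·1 + 0, so a_6 = 2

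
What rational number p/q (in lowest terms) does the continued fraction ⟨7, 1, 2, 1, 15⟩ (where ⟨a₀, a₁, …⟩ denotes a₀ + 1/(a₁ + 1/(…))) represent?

Start with 15.
1 + 1/(15/1) = 1 + 1/15 = 16/15
2 + 1/(16/15) = 2 + 15/16 = 47/16
1 + 1/(47/16) = 1 + 16/47 = 63/47
7 + 1/(63/47) = 7 + 47/63 = 488/63

488/63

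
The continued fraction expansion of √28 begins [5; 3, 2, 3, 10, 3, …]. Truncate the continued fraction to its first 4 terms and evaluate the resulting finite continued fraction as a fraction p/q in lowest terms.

127/24

Start with 3.
2 + 1/(3/1) = 2 + 1/3 = 7/3
3 + 1/(7/3) = 3 + 3/7 = 24/7
5 + 1/(24/7) = 5 + 7/24 = 127/24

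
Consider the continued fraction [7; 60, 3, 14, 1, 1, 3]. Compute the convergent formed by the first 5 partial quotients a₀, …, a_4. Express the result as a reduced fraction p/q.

19471/2775

a_0 = 7: 7/1
a_1 = 60: 421/60
a_2 = 3: 1270/181
a_3 = 14: 18201/2594
a_4 = 1: 19471/2775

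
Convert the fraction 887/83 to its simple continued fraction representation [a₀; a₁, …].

Apply division with remainder until the remainder is 0:
887 ÷ 83 → quotient 10, remainder 57
83 ÷ 57 → quotient 1, remainder 26
57 ÷ 26 → quotient 2, remainder 5
26 ÷ 5 → quotient 5, remainder 1
5 ÷ 1 → quotient 5, remainder 0

[10; 1, 2, 5, 5]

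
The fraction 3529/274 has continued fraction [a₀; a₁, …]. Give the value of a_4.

⌊3529/274⌋ = 12, remainder 241
⌊274/241⌋ = 1, remainder 33
⌊241/33⌋ = 7, remainder 10
⌊33/10⌋ = 3, remainder 3
⌊10/3⌋ = 3, remainder 1

3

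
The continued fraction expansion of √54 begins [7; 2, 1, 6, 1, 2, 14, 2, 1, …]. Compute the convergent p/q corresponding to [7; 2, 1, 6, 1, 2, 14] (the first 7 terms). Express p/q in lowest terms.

a_0 = 7: 7/1
a_1 = 2: 15/2
a_2 = 1: 22/3
a_3 = 6: 147/20
a_4 = 1: 169/23
a_5 = 2: 485/66
a_6 = 14: 6959/947

6959/947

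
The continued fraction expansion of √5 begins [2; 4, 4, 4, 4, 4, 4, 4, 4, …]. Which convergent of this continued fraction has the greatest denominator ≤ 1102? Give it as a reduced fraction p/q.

List convergents until the denominator exceeds the bound:
a_0 = 2: 2/1  (≤ bound)
a_1 = 4: 9/4  (≤ bound)
a_2 = 4: 38/17  (≤ bound)
a_3 = 4: 161/72  (≤ bound)
a_4 = 4: 682/305  (≤ bound)
a_5 = 4: 2889/1292  (> 1102, stop)

682/305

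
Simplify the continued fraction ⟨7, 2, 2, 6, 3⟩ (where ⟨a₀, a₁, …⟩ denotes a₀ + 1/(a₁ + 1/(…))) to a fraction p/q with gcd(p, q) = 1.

748/101

Start with 3.
6 + 1/(3/1) = 6 + 1/3 = 19/3
2 + 1/(19/3) = 2 + 3/19 = 41/19
2 + 1/(41/19) = 2 + 19/41 = 101/41
7 + 1/(101/41) = 7 + 41/101 = 748/101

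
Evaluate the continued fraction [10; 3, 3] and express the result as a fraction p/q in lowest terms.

103/10

Work from the innermost term outward:
Start with 3.
3 + 1/(3/1) = 3 + 1/3 = 10/3
10 + 1/(10/3) = 10 + 3/10 = 103/10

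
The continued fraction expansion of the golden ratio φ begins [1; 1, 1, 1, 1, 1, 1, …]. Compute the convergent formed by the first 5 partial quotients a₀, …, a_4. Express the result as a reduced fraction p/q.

8/5

Use the convergent recurrence hₖ = aₖ·hₖ₋₁ + hₖ₋₂ (and likewise for the denominators kₖ):
a_0 = 1: 1/1
a_1 = 1: 2/1
a_2 = 1: 3/2
a_3 = 1: 5/3
a_4 = 1: 8/5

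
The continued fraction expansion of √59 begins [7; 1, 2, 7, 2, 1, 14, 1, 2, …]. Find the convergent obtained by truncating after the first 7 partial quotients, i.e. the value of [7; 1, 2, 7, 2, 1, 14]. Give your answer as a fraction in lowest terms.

7781/1013

Start with 14.
1 + 1/(14/1) = 1 + 1/14 = 15/14
2 + 1/(15/14) = 2 + 14/15 = 44/15
7 + 1/(44/15) = 7 + 15/44 = 323/44
2 + 1/(323/44) = 2 + 44/323 = 690/323
1 + 1/(690/323) = 1 + 323/690 = 1013/690
7 + 1/(1013/690) = 7 + 690/1013 = 7781/1013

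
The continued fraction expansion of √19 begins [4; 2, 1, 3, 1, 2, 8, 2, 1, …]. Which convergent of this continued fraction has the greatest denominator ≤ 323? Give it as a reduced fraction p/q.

List convergents until the denominator exceeds the bound:
a_0 = 4: 4/1  (≤ bound)
a_1 = 2: 9/2  (≤ bound)
a_2 = 1: 13/3  (≤ bound)
a_3 = 3: 48/11  (≤ bound)
a_4 = 1: 61/14  (≤ bound)
a_5 = 2: 170/39  (≤ bound)
a_6 = 8: 1421/326  (> 323, stop)

170/39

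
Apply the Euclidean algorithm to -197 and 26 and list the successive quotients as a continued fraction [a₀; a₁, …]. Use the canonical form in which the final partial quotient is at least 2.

[-8; 2, 2, 1, 3]

Repeatedly divide and take the remainder:
⌊-197/26⌋ = -8, remainder 11
⌊26/11⌋ = 2, remainder 4
⌊11/4⌋ = 2, remainder 3
⌊4/3⌋ = 1, remainder 1
⌊3/1⌋ = 3, remainder 0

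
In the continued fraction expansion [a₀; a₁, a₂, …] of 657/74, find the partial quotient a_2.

7

657 = 8·74 + 65, so a_0 = 8
74 = 1·65 + 9, so a_1 = 1
65 = 7·9 + 2, so a_2 = 7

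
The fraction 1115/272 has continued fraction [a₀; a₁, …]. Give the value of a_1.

10

Apply division with remainder until the remainder is 0:
1115 = 4·272 + 27, so a_0 = 4
272 = 10·27 + 2, so a_1 = 10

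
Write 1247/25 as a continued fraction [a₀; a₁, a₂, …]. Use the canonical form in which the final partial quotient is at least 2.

[49; 1, 7, 3]

Repeatedly divide and take the remainder:
⌊1247/25⌋ = 49, remainder 22
⌊25/22⌋ = 1, remainder 3
⌊22/3⌋ = 7, remainder 1
⌊3/1⌋ = 3, remainder 0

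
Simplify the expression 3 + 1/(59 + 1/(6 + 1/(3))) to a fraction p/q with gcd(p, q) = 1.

3391/1124

Start with 3.
6 + 1/(3/1) = 6 + 1/3 = 19/3
59 + 1/(19/3) = 59 + 3/19 = 1124/19
3 + 1/(1124/19) = 3 + 19/1124 = 3391/1124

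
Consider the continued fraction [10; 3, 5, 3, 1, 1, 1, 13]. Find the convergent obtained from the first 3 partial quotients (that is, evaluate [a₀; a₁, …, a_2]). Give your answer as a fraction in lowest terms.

Work from the innermost term outward:
Start with 5.
3 + 1/(5/1) = 3 + 1/5 = 16/5
10 + 1/(16/5) = 10 + 5/16 = 165/16

165/16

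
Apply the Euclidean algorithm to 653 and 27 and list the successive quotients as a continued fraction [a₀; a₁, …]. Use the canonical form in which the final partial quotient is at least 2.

653 = 24·27 + 5, so a_0 = 24
27 = 5·5 + 2, so a_1 = 5
5 = 2·2 + 1, so a_2 = 2
2 = 2·1 + 0, so a_3 = 2

[24; 5, 2, 2]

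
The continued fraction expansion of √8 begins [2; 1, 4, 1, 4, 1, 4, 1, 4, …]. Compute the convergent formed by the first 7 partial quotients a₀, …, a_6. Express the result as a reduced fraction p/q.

478/169

a_0 = 2: 2/1
a_1 = 1: 3/1
a_2 = 4: 14/5
a_3 = 1: 17/6
a_4 = 4: 82/29
a_5 = 1: 99/35
a_6 = 4: 478/169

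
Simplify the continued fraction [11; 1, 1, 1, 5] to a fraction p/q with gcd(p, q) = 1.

198/17

a_0 = 11: 11/1
a_1 = 1: 12/1
a_2 = 1: 23/2
a_3 = 1: 35/3
a_4 = 5: 198/17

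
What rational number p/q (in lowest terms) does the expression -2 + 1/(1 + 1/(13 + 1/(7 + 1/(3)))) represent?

-333/311

Start with 3.
7 + 1/(3/1) = 7 + 1/3 = 22/3
13 + 1/(22/3) = 13 + 3/22 = 289/22
1 + 1/(289/22) = 1 + 22/289 = 311/289
-2 + 1/(311/289) = -2 + 289/311 = -333/311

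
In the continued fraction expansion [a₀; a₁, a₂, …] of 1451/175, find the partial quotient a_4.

Run the Euclidean algorithm, recording each quotient:
1451 = 8·175 + 51, so a_0 = 8
175 = 3·51 + 22, so a_1 = 3
51 = 2·22 + 7, so a_2 = 2
22 = 3·7 + 1, so a_3 = 3
7 = 7·1 + 0, so a_4 = 7

7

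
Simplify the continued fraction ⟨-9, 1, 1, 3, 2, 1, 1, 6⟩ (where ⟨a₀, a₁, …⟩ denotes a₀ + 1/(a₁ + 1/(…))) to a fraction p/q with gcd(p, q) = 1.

Starting at the tail and folding back:
Start with 6.
1 + 1/(6/1) = 1 + 1/6 = 7/6
1 + 1/(7/6) = 1 + 6/7 = 13/7
2 + 1/(13/7) = 2 + 7/13 = 33/13
3 + 1/(33/13) = 3 + 13/33 = 112/33
1 + 1/(112/33) = 1 + 33/112 = 145/112
1 + 1/(145/112) = 1 + 112/145 = 257/145
-9 + 1/(257/145) = -9 + 145/257 = -2168/257

-2168/257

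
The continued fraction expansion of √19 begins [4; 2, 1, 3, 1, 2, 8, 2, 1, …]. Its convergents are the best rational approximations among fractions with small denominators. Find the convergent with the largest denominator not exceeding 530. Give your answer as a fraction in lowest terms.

a_0 = 4: 4/1  (≤ bound)
a_1 = 2: 9/2  (≤ bound)
a_2 = 1: 13/3  (≤ bound)
a_3 = 3: 48/11  (≤ bound)
a_4 = 1: 61/14  (≤ bound)
a_5 = 2: 170/39  (≤ bound)
a_6 = 8: 1421/326  (≤ bound)
a_7 = 2: 3012/691  (> 530, stop)

1421/326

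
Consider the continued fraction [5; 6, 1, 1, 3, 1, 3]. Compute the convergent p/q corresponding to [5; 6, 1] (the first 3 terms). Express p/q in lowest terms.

a_0 = 5: 5/1
a_1 = 6: 31/6
a_2 = 1: 36/7

36/7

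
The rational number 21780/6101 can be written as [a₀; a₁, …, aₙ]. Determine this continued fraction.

Run the Euclidean algorithm, recording each quotient:
⌊21780/6101⌋ = 3, remainder 3477
⌊6101/3477⌋ = 1, remainder 2624
⌊3477/2624⌋ = 1, remainder 853
⌊2624/853⌋ = 3, remainder 65
⌊853/65⌋ = 13, remainder 8
⌊65/8⌋ = 8, remainder 1
⌊8/1⌋ = 8, remainder 0

[3; 1, 1, 3, 13, 8, 8]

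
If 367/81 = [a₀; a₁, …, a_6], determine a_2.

1

367 ÷ 81 → quotient 4, remainder 43
81 ÷ 43 → quotient 1, remainder 38
43 ÷ 38 → quotient 1, remainder 5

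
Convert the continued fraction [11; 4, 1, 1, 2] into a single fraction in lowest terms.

258/23

Compute successive convergents:
a_0 = 11: 11/1
a_1 = 4: 45/4
a_2 = 1: 56/5
a_3 = 1: 101/9
a_4 = 2: 258/23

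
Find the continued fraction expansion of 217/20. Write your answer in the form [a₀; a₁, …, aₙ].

Run the Euclidean algorithm, recording each quotient:
217 = 10·20 + 17, so a_0 = 10
20 = 1·17 + 3, so a_1 = 1
17 = 5·3 + 2, so a_2 = 5
3 = 1·2 + 1, so a_3 = 1
2 = 2·1 + 0, so a_4 = 2

[10; 1, 5, 1, 2]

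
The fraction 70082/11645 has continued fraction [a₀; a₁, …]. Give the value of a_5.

⌊70082/11645⌋ = 6, remainder 212
⌊11645/212⌋ = 54, remainder 197
⌊212/197⌋ = 1, remainder 15
⌊197/15⌋ = 13, remainder 2
⌊15/2⌋ = 7, remainder 1
⌊2/1⌋ = 2, remainder 0

2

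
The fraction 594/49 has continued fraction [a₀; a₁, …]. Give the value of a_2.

594 = 12·49 + 6, so a_0 = 12
49 = 8·6 + 1, so a_1 = 8
6 = 6·1 + 0, so a_2 = 6

6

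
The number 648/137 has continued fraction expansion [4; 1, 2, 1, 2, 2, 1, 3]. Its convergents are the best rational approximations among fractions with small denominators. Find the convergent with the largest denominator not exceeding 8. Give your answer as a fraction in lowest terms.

a_0 = 4: 4/1  (≤ bound)
a_1 = 1: 5/1  (≤ bound)
a_2 = 2: 14/3  (≤ bound)
a_3 = 1: 19/4  (≤ bound)
a_4 = 2: 52/11  (> 8, stop)

19/4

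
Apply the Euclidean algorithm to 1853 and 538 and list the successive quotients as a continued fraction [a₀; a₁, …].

[3; 2, 3, 1, 59]

Apply division with remainder until the remainder is 0:
⌊1853/538⌋ = 3, remainder 239
⌊538/239⌋ = 2, remainder 60
⌊239/60⌋ = 3, remainder 59
⌊60/59⌋ = 1, remainder 1
⌊59/1⌋ = 59, remainder 0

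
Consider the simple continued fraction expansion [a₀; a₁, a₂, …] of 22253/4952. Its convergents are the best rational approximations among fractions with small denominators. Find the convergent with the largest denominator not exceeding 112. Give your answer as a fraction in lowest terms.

355/79

List convergents until the denominator exceeds the bound:
a_0 = 4: 4/1  (≤ bound)
a_1 = 2: 9/2  (≤ bound)
a_2 = 39: 355/79  (≤ bound)
a_3 = 2: 719/160  (> 112, stop)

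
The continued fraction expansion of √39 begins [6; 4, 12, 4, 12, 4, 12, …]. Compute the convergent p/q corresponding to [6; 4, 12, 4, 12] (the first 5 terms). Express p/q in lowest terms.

15294/2449

a_0 = 6: 6/1
a_1 = 4: 25/4
a_2 = 12: 306/49
a_3 = 4: 1249/200
a_4 = 12: 15294/2449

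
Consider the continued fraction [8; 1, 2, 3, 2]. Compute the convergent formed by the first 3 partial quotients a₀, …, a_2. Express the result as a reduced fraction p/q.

26/3

Start with 2.
1 + 1/(2/1) = 1 + 1/2 = 3/2
8 + 1/(3/2) = 8 + 2/3 = 26/3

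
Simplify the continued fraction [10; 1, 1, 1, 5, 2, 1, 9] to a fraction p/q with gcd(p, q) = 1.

5569/523

a_0 = 10: 10/1
a_1 = 1: 11/1
a_2 = 1: 21/2
a_3 = 1: 32/3
a_4 = 5: 181/17
a_5 = 2: 394/37
a_6 = 1: 575/54
a_7 = 9: 5569/523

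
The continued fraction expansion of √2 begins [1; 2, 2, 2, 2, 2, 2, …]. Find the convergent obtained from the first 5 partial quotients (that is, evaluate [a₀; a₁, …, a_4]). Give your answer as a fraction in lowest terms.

41/29

Collapse the nested fraction from the inside out:
Start with 2.
2 + 1/(2/1) = 2 + 1/2 = 5/2
2 + 1/(5/2) = 2 + 2/5 = 12/5
2 + 1/(12/5) = 2 + 5/12 = 29/12
1 + 1/(29/12) = 1 + 12/29 = 41/29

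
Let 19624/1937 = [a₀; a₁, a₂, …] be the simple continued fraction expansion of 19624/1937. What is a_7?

19624 = 10·1937 + 254, so a_0 = 10
1937 = 7·254 + 159, so a_1 = 7
254 = 1·159 + 95, so a_2 = 1
159 = 1·95 + 64, so a_3 = 1
95 = 1·64 + 31, so a_4 = 1
64 = 2·31 + 2, so a_5 = 2
31 = 15·2 + 1, so a_6 = 15
2 = 2·1 + 0, so a_7 = 2

2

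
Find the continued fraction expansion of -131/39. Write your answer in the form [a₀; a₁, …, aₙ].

-131 = -4·39 + 25, so a_0 = -4
39 = 1·25 + 14, so a_1 = 1
25 = 1·14 + 11, so a_2 = 1
14 = 1·11 + 3, so a_3 = 1
11 = 3·3 + 2, so a_4 = 3
3 = 1·2 + 1, so a_5 = 1
2 = 2·1 + 0, so a_6 = 2

[-4; 1, 1, 1, 3, 1, 2]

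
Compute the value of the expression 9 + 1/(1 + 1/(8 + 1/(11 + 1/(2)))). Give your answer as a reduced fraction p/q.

Starting at the tail and folding back:
Start with 2.
11 + 1/(2/1) = 11 + 1/2 = 23/2
8 + 1/(23/2) = 8 + 2/23 = 186/23
1 + 1/(186/23) = 1 + 23/186 = 209/186
9 + 1/(209/186) = 9 + 186/209 = 2067/209

2067/209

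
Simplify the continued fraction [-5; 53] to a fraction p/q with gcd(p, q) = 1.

-264/53

a_0 = -5: -5/1
a_1 = 53: -264/53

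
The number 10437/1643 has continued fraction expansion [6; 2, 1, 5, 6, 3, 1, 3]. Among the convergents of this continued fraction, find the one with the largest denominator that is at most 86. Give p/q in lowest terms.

a_0 = 6: 6/1  (≤ bound)
a_1 = 2: 13/2  (≤ bound)
a_2 = 1: 19/3  (≤ bound)
a_3 = 5: 108/17  (≤ bound)
a_4 = 6: 667/105  (> 86, stop)

108/17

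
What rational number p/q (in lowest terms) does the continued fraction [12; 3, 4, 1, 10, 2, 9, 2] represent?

88943/7224

a_0 = 12: 12/1
a_1 = 3: 37/3
a_2 = 4: 160/13
a_3 = 1: 197/16
a_4 = 10: 2130/173
a_5 = 2: 4457/362
a_6 = 9: 42243/3431
a_7 = 2: 88943/7224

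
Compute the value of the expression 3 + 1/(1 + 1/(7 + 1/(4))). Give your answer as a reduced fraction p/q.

Start with 4.
7 + 1/(4/1) = 7 + 1/4 = 29/4
1 + 1/(29/4) = 1 + 4/29 = 33/29
3 + 1/(33/29) = 3 + 29/33 = 128/33

128/33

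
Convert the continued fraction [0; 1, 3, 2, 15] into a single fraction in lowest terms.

108/139

a_0 = 0: 0/1
a_1 = 1: 1/1
a_2 = 3: 3/4
a_3 = 2: 7/9
a_4 = 15: 108/139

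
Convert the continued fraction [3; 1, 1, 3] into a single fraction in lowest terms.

25/7

a_0 = 3: 3/1
a_1 = 1: 4/1
a_2 = 1: 7/2
a_3 = 3: 25/7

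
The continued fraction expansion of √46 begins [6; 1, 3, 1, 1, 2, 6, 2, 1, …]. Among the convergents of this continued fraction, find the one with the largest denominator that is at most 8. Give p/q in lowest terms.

a_0 = 6: 6/1  (≤ bound)
a_1 = 1: 7/1  (≤ bound)
a_2 = 3: 27/4  (≤ bound)
a_3 = 1: 34/5  (≤ bound)
a_4 = 1: 61/9  (> 8, stop)

34/5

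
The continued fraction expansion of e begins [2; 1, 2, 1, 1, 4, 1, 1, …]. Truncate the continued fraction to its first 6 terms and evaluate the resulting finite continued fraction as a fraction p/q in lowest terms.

87/32

Start with 4.
1 + 1/(4/1) = 1 + 1/4 = 5/4
1 + 1/(5/4) = 1 + 4/5 = 9/5
2 + 1/(9/5) = 2 + 5/9 = 23/9
1 + 1/(23/9) = 1 + 9/23 = 32/23
2 + 1/(32/23) = 2 + 23/32 = 87/32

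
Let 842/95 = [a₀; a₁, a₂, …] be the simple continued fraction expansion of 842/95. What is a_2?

6

Repeatedly divide and take the remainder:
842 = 8·95 + 82, so a_0 = 8
95 = 1·82 + 13, so a_1 = 1
82 = 6·13 + 4, so a_2 = 6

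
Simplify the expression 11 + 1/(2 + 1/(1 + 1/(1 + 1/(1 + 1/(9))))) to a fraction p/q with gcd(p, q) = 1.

876/77

a_0 = 11: 11/1
a_1 = 2: 23/2
a_2 = 1: 34/3
a_3 = 1: 57/5
a_4 = 1: 91/8
a_5 = 9: 876/77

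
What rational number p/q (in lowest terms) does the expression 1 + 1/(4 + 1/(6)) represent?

a_0 = 1: 1/1
a_1 = 4: 5/4
a_2 = 6: 31/25

31/25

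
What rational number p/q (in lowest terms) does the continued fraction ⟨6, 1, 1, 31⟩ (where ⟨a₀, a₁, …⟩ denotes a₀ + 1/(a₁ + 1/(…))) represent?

410/63

a_0 = 6: 6/1
a_1 = 1: 7/1
a_2 = 1: 13/2
a_3 = 31: 410/63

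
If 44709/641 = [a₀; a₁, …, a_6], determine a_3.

1

⌊44709/641⌋ = 69, remainder 480
⌊641/480⌋ = 1, remainder 161
⌊480/161⌋ = 2, remainder 158
⌊161/158⌋ = 1, remainder 3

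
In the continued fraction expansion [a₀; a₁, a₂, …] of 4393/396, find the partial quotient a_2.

1

Run the Euclidean algorithm, recording each quotient:
⌊4393/396⌋ = 11, remainder 37
⌊396/37⌋ = 10, remainder 26
⌊37/26⌋ = 1, remainder 11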